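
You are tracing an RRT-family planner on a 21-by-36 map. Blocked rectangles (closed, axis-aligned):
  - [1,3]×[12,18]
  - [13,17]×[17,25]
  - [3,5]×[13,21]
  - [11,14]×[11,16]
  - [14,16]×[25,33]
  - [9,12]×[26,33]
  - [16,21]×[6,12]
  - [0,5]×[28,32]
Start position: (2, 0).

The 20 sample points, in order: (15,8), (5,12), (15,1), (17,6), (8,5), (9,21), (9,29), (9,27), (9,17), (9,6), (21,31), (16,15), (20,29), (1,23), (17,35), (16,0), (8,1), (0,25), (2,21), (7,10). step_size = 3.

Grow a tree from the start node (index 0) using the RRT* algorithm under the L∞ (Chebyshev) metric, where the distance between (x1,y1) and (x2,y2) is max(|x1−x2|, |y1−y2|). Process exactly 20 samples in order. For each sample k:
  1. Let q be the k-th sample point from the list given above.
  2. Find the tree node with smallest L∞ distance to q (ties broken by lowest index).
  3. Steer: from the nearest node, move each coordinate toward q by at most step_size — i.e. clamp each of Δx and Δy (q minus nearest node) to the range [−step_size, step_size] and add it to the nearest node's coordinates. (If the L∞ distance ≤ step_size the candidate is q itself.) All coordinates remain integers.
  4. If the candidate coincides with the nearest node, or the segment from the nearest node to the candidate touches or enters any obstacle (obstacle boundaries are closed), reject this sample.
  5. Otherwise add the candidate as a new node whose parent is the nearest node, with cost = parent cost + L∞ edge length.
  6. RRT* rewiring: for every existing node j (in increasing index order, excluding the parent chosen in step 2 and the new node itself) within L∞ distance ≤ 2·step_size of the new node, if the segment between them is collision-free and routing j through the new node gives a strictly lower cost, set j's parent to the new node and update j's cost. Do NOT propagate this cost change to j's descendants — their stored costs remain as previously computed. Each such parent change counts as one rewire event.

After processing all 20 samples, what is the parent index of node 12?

Parent of node 12: 8

1. q=(15,8) nearest=0 d=13 new=(5,3) → add node 1 parent=0 cost=3
2. q=(5,12) nearest=1 d=9 new=(5,6) → add node 2 parent=1 cost=6
3. q=(15,1) nearest=1 d=10 new=(8,1) → add node 3 parent=1 cost=6
4. q=(17,6) nearest=3 d=9 new=(11,4) → add node 4 parent=3 cost=9
5. q=(8,5) nearest=1 d=3 new=(8,5) → add node 5 parent=1 cost=6
6. q=(9,21) nearest=2 d=15 new=(8,9) → add node 6 parent=2 cost=9
7. q=(9,29) nearest=6 d=20 new=(9,12) → add node 7 parent=6 cost=12
8. q=(9,27) nearest=7 d=15 new=(9,15) → add node 8 parent=7 cost=15
9. q=(9,17) nearest=8 d=2 new=(9,17) → add node 9 parent=8 cost=17
10. q=(9,6) nearest=5 d=1 new=(9,6) → add node 10 parent=5 cost=7
11. q=(21,31) nearest=9 d=14 new=(12,20) → add node 11 parent=9 cost=20
12. q=(16,15) nearest=11 d=5 new=(15,17) → blocked by [13,17]×[17,25], reject
13. q=(20,29) nearest=11 d=9 new=(15,23) → blocked by [13,17]×[17,25], reject
14. q=(1,23) nearest=8 d=8 new=(6,18) → add node 12 parent=8 cost=18
15. q=(17,35) nearest=11 d=15 new=(15,23) → blocked by [13,17]×[17,25], reject
16. q=(16,0) nearest=4 d=5 new=(14,1) → add node 13 parent=4 cost=12
17. q=(8,1) nearest=3 d=0 → coincident, reject
18. q=(0,25) nearest=12 d=7 new=(3,21) → blocked by [3,5]×[13,21], reject
19. q=(2,21) nearest=12 d=4 new=(3,21) → blocked by [3,5]×[13,21], reject
20. q=(7,10) nearest=6 d=1 new=(7,10) → add node 14 parent=6 cost=10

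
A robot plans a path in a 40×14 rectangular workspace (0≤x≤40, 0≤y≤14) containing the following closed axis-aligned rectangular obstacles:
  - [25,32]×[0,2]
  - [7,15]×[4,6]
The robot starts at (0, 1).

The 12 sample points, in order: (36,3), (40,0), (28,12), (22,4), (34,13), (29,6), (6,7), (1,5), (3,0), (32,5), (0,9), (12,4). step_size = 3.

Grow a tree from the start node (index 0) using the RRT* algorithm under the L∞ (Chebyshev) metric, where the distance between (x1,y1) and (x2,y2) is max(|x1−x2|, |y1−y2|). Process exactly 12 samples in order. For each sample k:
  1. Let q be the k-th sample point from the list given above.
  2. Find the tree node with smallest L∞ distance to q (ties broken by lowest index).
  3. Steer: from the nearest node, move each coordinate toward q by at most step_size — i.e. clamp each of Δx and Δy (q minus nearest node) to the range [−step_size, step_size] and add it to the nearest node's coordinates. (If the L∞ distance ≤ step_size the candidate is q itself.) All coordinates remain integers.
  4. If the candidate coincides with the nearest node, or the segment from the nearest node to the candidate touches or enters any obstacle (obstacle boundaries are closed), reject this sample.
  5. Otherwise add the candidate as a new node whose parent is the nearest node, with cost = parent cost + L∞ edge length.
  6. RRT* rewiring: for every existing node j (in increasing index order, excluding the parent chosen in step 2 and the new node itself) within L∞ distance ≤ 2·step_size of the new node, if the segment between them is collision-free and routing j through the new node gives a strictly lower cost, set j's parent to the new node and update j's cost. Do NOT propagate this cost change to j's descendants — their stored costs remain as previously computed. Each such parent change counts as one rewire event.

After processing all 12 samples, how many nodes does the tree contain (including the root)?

1. q=(36,3) nearest=0 d=36 new=(3,3) → add node 1 parent=0 cost=3
2. q=(40,0) nearest=1 d=37 new=(6,0) → add node 2 parent=1 cost=6
3. q=(28,12) nearest=2 d=22 new=(9,3) → add node 3 parent=2 cost=9
4. q=(22,4) nearest=3 d=13 new=(12,4) → blocked by [7,15]×[4,6], reject
5. q=(34,13) nearest=3 d=25 new=(12,6) → blocked by [7,15]×[4,6], reject
6. q=(29,6) nearest=3 d=20 new=(12,6) → blocked by [7,15]×[4,6], reject
7. q=(6,7) nearest=1 d=4 new=(6,6) → add node 4 parent=1 cost=6
8. q=(1,5) nearest=1 d=2 new=(1,5) → add node 5 parent=1 cost=5
9. q=(3,0) nearest=0 d=3 new=(3,0) → add node 6 parent=0 cost=3
10. q=(32,5) nearest=3 d=23 new=(12,5) → blocked by [7,15]×[4,6], reject
11. q=(0,9) nearest=5 d=4 new=(0,8) → add node 7 parent=5 cost=8
12. q=(12,4) nearest=3 d=3 new=(12,4) → blocked by [7,15]×[4,6], reject

Node count: 8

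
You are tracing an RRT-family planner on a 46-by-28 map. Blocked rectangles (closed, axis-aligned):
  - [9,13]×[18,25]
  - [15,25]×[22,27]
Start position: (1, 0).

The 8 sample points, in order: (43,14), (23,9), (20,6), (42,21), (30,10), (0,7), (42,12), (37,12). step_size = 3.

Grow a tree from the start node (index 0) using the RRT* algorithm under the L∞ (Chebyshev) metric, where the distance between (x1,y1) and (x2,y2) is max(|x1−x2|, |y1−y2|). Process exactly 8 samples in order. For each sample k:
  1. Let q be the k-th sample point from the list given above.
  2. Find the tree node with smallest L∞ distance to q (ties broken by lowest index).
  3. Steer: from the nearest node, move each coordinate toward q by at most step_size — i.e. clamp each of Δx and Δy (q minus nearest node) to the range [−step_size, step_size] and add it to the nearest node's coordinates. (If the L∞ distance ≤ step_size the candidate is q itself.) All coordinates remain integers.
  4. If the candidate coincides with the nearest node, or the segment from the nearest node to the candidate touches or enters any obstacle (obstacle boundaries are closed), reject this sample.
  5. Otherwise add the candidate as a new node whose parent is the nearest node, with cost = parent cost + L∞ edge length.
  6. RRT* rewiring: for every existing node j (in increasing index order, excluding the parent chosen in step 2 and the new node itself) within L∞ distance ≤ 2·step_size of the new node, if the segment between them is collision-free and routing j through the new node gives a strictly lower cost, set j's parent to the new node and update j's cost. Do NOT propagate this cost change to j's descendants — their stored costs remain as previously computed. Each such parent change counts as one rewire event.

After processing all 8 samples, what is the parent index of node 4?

1. q=(43,14) nearest=0 d=42 new=(4,3) → add node 1 parent=0 cost=3
2. q=(23,9) nearest=1 d=19 new=(7,6) → add node 2 parent=1 cost=6
3. q=(20,6) nearest=2 d=13 new=(10,6) → add node 3 parent=2 cost=9
4. q=(42,21) nearest=3 d=32 new=(13,9) → add node 4 parent=3 cost=12
5. q=(30,10) nearest=4 d=17 new=(16,10) → add node 5 parent=4 cost=15
6. q=(0,7) nearest=1 d=4 new=(1,6) → add node 6 parent=1 cost=6
7. q=(42,12) nearest=5 d=26 new=(19,12) → add node 7 parent=5 cost=18
8. q=(37,12) nearest=7 d=18 new=(22,12) → add node 8 parent=7 cost=21

Parent of node 4: 3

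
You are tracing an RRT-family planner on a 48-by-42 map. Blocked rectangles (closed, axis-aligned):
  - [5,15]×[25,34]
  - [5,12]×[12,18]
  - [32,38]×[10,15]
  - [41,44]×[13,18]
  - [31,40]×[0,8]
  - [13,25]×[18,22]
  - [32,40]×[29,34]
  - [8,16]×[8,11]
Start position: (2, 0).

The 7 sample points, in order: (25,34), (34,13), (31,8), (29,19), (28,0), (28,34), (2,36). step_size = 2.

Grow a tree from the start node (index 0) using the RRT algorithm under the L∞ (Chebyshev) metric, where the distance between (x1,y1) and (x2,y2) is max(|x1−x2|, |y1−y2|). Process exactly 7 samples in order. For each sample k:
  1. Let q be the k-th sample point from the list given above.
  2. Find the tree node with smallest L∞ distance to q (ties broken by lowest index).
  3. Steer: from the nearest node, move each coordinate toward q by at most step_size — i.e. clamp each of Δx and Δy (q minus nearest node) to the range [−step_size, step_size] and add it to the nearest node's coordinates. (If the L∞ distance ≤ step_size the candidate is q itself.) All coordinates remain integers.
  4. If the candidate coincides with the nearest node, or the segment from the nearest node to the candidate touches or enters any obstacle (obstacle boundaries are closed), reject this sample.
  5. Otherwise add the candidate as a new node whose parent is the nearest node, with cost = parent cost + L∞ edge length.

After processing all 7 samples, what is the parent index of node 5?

Parent of node 5: 3

1. q=(25,34) nearest=0 d=34 new=(4,2) → add node 1 parent=0 cost=2
2. q=(34,13) nearest=1 d=30 new=(6,4) → add node 2 parent=1 cost=4
3. q=(31,8) nearest=2 d=25 new=(8,6) → add node 3 parent=2 cost=6
4. q=(29,19) nearest=3 d=21 new=(10,8) → blocked by [8,16]×[8,11], reject
5. q=(28,0) nearest=3 d=20 new=(10,4) → add node 4 parent=3 cost=8
6. q=(28,34) nearest=3 d=28 new=(10,8) → blocked by [8,16]×[8,11], reject
7. q=(2,36) nearest=3 d=30 new=(6,8) → add node 5 parent=3 cost=8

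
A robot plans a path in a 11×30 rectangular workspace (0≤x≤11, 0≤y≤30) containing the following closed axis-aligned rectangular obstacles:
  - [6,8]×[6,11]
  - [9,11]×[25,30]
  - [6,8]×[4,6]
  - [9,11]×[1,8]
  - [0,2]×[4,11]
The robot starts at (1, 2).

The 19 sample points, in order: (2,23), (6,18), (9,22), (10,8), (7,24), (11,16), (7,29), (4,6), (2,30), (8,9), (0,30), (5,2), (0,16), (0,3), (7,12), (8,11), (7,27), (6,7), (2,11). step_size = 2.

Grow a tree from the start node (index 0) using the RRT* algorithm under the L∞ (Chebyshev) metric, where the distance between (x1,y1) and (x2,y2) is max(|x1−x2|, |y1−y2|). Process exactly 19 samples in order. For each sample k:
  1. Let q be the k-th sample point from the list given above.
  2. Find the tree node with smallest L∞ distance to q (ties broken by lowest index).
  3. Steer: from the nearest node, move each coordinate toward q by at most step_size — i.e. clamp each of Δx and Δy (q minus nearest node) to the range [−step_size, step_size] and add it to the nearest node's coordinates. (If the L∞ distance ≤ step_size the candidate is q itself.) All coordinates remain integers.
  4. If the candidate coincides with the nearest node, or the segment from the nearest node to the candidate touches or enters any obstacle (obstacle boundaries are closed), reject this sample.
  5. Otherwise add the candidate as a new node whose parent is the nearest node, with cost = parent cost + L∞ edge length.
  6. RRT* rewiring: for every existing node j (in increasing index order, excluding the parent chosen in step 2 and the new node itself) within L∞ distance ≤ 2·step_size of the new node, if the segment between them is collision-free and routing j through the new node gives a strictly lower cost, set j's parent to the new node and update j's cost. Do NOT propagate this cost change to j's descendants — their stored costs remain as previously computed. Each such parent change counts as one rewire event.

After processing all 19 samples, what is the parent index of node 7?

Parent of node 7: 4

1. q=(2,23) nearest=0 d=21 new=(2,4) → blocked by [0,2]×[4,11], reject
2. q=(6,18) nearest=0 d=16 new=(3,4) → add node 1 parent=0 cost=2
3. q=(9,22) nearest=1 d=18 new=(5,6) → add node 2 parent=1 cost=4
4. q=(10,8) nearest=2 d=5 new=(7,8) → blocked by [6,8]×[6,11], reject
5. q=(7,24) nearest=2 d=18 new=(7,8) → blocked by [6,8]×[6,11], reject
6. q=(11,16) nearest=2 d=10 new=(7,8) → blocked by [6,8]×[6,11], reject
7. q=(7,29) nearest=2 d=23 new=(7,8) → blocked by [6,8]×[6,11], reject
8. q=(4,6) nearest=2 d=1 new=(4,6) → add node 3 parent=2 cost=5
9. q=(2,30) nearest=2 d=24 new=(3,8) → add node 4 parent=2 cost=6
10. q=(8,9) nearest=2 d=3 new=(7,8) → blocked by [6,8]×[6,11], reject
11. q=(0,30) nearest=4 d=22 new=(1,10) → blocked by [0,2]×[4,11], reject
12. q=(5,2) nearest=1 d=2 new=(5,2) → add node 5 parent=1 cost=4
13. q=(0,16) nearest=4 d=8 new=(1,10) → blocked by [0,2]×[4,11], reject
14. q=(0,3) nearest=0 d=1 new=(0,3) → add node 6 parent=0 cost=1
15. q=(7,12) nearest=4 d=4 new=(5,10) → add node 7 parent=4 cost=8
16. q=(8,11) nearest=7 d=3 new=(7,11) → blocked by [6,8]×[6,11], reject
17. q=(7,27) nearest=7 d=17 new=(7,12) → blocked by [6,8]×[6,11], reject
18. q=(6,7) nearest=2 d=1 new=(6,7) → blocked by [6,8]×[6,11], reject
19. q=(2,11) nearest=4 d=3 new=(2,10) → blocked by [0,2]×[4,11], reject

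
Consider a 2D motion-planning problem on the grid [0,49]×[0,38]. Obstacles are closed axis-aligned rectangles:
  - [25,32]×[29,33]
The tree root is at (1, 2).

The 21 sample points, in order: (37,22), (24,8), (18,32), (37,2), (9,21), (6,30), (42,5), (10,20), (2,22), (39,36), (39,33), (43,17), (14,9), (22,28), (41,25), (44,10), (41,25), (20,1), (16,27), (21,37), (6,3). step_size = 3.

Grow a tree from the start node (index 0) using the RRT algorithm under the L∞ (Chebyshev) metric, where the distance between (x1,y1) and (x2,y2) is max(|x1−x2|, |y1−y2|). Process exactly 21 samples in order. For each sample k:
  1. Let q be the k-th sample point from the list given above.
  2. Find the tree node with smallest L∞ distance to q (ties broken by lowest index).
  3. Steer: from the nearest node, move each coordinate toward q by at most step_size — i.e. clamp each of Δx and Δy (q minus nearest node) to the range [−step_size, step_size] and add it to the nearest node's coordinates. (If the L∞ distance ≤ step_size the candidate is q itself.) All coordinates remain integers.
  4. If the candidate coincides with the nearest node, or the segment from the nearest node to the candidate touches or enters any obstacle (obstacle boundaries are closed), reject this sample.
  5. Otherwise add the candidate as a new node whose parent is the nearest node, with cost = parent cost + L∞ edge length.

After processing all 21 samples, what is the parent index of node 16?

1. q=(37,22) nearest=0 d=36 new=(4,5) → add node 1 parent=0 cost=3
2. q=(24,8) nearest=1 d=20 new=(7,8) → add node 2 parent=1 cost=6
3. q=(18,32) nearest=2 d=24 new=(10,11) → add node 3 parent=2 cost=9
4. q=(37,2) nearest=3 d=27 new=(13,8) → add node 4 parent=3 cost=12
5. q=(9,21) nearest=3 d=10 new=(9,14) → add node 5 parent=3 cost=12
6. q=(6,30) nearest=5 d=16 new=(6,17) → add node 6 parent=5 cost=15
7. q=(42,5) nearest=4 d=29 new=(16,5) → add node 7 parent=4 cost=15
8. q=(10,20) nearest=6 d=4 new=(9,20) → add node 8 parent=6 cost=18
9. q=(2,22) nearest=6 d=5 new=(3,20) → add node 9 parent=6 cost=18
10. q=(39,36) nearest=4 d=28 new=(16,11) → add node 10 parent=4 cost=15
11. q=(39,33) nearest=10 d=23 new=(19,14) → add node 11 parent=10 cost=18
12. q=(43,17) nearest=11 d=24 new=(22,17) → add node 12 parent=11 cost=21
13. q=(14,9) nearest=4 d=1 new=(14,9) → add node 13 parent=4 cost=13
14. q=(22,28) nearest=12 d=11 new=(22,20) → add node 14 parent=12 cost=24
15. q=(41,25) nearest=12 d=19 new=(25,20) → add node 15 parent=12 cost=24
16. q=(44,10) nearest=15 d=19 new=(28,17) → add node 16 parent=15 cost=27
17. q=(41,25) nearest=16 d=13 new=(31,20) → add node 17 parent=16 cost=30
18. q=(20,1) nearest=7 d=4 new=(19,2) → add node 18 parent=7 cost=18
19. q=(16,27) nearest=8 d=7 new=(12,23) → add node 19 parent=8 cost=21
20. q=(21,37) nearest=19 d=14 new=(15,26) → add node 20 parent=19 cost=24
21. q=(6,3) nearest=1 d=2 new=(6,3) → add node 21 parent=1 cost=5

Parent of node 16: 15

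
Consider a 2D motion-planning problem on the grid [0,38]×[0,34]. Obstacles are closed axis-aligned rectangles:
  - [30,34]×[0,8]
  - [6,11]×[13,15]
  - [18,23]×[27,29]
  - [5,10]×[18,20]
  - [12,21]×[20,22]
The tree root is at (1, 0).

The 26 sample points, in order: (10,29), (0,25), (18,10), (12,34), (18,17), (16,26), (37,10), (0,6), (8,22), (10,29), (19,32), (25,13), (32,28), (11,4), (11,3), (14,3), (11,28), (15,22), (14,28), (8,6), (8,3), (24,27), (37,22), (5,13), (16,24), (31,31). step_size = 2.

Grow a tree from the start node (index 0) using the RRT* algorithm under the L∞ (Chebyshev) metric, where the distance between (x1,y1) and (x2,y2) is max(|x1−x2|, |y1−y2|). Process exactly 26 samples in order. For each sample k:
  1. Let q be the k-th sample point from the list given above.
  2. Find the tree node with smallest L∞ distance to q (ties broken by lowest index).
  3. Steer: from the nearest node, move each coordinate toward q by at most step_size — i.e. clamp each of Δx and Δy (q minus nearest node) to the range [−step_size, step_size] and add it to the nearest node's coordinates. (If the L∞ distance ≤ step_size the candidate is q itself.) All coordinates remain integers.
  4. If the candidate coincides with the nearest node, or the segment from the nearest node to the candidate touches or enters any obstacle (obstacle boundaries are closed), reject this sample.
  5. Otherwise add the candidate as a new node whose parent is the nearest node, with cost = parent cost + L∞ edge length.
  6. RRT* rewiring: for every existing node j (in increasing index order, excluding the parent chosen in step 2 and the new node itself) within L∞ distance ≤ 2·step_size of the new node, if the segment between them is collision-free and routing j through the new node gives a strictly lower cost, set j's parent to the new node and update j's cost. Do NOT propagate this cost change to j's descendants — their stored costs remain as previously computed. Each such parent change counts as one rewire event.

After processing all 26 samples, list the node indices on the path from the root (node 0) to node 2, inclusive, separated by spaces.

1. q=(10,29) nearest=0 d=29 new=(3,2) → add node 1 parent=0 cost=2
2. q=(0,25) nearest=1 d=23 new=(1,4) → add node 2 parent=1 cost=4
3. q=(18,10) nearest=1 d=15 new=(5,4) → add node 3 parent=1 cost=4
4. q=(12,34) nearest=2 d=30 new=(3,6) → add node 4 parent=2 cost=6
5. q=(18,17) nearest=3 d=13 new=(7,6) → add node 5 parent=3 cost=6
6. q=(16,26) nearest=4 d=20 new=(5,8) → add node 6 parent=4 cost=8
7. q=(37,10) nearest=5 d=30 new=(9,8) → add node 7 parent=5 cost=8
8. q=(0,6) nearest=2 d=2 new=(0,6) → add node 8 parent=2 cost=6
9. q=(8,22) nearest=6 d=14 new=(7,10) → add node 9 parent=6 cost=10
10. q=(10,29) nearest=9 d=19 new=(9,12) → add node 10 parent=9 cost=12
11. q=(19,32) nearest=10 d=20 new=(11,14) → blocked by [6,11]×[13,15], reject
12. q=(25,13) nearest=7 d=16 new=(11,10) → add node 11 parent=7 cost=10
13. q=(32,28) nearest=11 d=21 new=(13,12) → add node 12 parent=11 cost=12
14. q=(11,4) nearest=5 d=4 new=(9,4) → add node 13 parent=5 cost=8
15. q=(11,3) nearest=13 d=2 new=(11,3) → add node 14 parent=13 cost=10
16. q=(14,3) nearest=14 d=3 new=(13,3) → add node 15 parent=14 cost=12
17. q=(11,28) nearest=10 d=16 new=(11,14) → blocked by [6,11]×[13,15], reject
18. q=(15,22) nearest=10 d=10 new=(11,14) → blocked by [6,11]×[13,15], reject
19. q=(14,28) nearest=10 d=16 new=(11,14) → blocked by [6,11]×[13,15], reject
20. q=(8,6) nearest=5 d=1 new=(8,6) → add node 16 parent=5 cost=7
21. q=(8,3) nearest=13 d=1 new=(8,3) → add node 17 parent=13 cost=9
22. q=(24,27) nearest=10 d=15 new=(11,14) → blocked by [6,11]×[13,15], reject
23. q=(37,22) nearest=12 d=24 new=(15,14) → add node 18 parent=12 cost=14
24. q=(5,13) nearest=9 d=3 new=(5,12) → add node 19 parent=9 cost=12
25. q=(16,24) nearest=18 d=10 new=(16,16) → add node 20 parent=18 cost=16
26. q=(31,31) nearest=20 d=15 new=(18,18) → add node 21 parent=20 cost=18

Path: 0 1 2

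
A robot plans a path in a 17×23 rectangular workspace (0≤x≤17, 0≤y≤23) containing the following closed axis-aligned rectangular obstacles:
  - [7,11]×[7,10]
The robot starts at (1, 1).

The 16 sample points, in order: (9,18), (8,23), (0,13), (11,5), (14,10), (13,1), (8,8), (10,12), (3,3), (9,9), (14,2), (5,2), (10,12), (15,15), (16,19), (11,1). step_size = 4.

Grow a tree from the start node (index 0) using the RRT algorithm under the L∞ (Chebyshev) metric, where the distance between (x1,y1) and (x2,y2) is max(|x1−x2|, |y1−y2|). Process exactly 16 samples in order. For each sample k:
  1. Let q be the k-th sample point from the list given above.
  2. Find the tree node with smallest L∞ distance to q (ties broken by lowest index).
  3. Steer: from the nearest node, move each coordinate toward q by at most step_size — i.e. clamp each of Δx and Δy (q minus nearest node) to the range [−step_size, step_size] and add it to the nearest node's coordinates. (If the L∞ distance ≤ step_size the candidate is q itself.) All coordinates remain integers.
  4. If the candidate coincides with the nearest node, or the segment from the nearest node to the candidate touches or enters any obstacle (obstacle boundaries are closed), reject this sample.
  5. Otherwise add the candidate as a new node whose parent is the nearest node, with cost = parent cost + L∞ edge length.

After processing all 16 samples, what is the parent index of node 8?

1. q=(9,18) nearest=0 d=17 new=(5,5) → add node 1 parent=0 cost=4
2. q=(8,23) nearest=1 d=18 new=(8,9) → blocked by [7,11]×[7,10], reject
3. q=(0,13) nearest=1 d=8 new=(1,9) → add node 2 parent=1 cost=8
4. q=(11,5) nearest=1 d=6 new=(9,5) → add node 3 parent=1 cost=8
5. q=(14,10) nearest=3 d=5 new=(13,9) → blocked by [7,11]×[7,10], reject
6. q=(13,1) nearest=3 d=4 new=(13,1) → add node 4 parent=3 cost=12
7. q=(8,8) nearest=1 d=3 new=(8,8) → blocked by [7,11]×[7,10], reject
8. q=(10,12) nearest=1 d=7 new=(9,9) → blocked by [7,11]×[7,10], reject
9. q=(3,3) nearest=0 d=2 new=(3,3) → add node 5 parent=0 cost=2
10. q=(9,9) nearest=1 d=4 new=(9,9) → blocked by [7,11]×[7,10], reject
11. q=(14,2) nearest=4 d=1 new=(14,2) → add node 6 parent=4 cost=13
12. q=(5,2) nearest=5 d=2 new=(5,2) → add node 7 parent=5 cost=4
13. q=(10,12) nearest=1 d=7 new=(9,9) → blocked by [7,11]×[7,10], reject
14. q=(15,15) nearest=1 d=10 new=(9,9) → blocked by [7,11]×[7,10], reject
15. q=(16,19) nearest=1 d=14 new=(9,9) → blocked by [7,11]×[7,10], reject
16. q=(11,1) nearest=4 d=2 new=(11,1) → add node 8 parent=4 cost=14

Parent of node 8: 4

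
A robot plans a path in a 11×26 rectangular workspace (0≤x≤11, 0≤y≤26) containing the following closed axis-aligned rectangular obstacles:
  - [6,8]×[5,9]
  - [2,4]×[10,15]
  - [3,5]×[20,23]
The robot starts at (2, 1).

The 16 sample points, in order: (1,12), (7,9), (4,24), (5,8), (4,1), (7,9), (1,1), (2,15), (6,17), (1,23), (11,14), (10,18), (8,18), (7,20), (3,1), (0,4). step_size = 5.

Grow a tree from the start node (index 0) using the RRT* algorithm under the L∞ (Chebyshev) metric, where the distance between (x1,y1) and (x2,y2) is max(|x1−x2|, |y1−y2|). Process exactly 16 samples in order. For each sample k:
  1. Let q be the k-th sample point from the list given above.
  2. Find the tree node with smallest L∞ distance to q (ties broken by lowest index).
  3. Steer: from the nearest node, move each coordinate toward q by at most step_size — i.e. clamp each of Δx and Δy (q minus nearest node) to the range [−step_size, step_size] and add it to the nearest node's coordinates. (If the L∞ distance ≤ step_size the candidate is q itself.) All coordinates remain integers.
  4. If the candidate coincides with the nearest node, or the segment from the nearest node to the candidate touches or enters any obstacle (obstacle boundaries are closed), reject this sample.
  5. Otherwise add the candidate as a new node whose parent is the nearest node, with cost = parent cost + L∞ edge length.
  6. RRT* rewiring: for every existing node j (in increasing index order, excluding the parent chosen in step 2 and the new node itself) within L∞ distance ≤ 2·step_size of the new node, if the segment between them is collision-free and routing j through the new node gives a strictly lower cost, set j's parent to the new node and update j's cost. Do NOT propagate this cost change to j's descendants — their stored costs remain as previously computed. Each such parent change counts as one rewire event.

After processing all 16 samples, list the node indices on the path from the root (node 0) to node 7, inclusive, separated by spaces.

1. q=(1,12) nearest=0 d=11 new=(1,6) → add node 1 parent=0 cost=5
2. q=(7,9) nearest=1 d=6 new=(6,9) → blocked by [6,8]×[5,9], reject
3. q=(4,24) nearest=1 d=18 new=(4,11) → blocked by [2,4]×[10,15], reject
4. q=(5,8) nearest=1 d=4 new=(5,8) → add node 2 parent=1 cost=9
5. q=(4,1) nearest=0 d=2 new=(4,1) → add node 3 parent=0 cost=2
6. q=(7,9) nearest=2 d=2 new=(7,9) → blocked by [6,8]×[5,9], reject
7. q=(1,1) nearest=0 d=1 new=(1,1) → add node 4 parent=0 cost=1; rewire 2→4 (8<9)
8. q=(2,15) nearest=2 d=7 new=(2,13) → blocked by [2,4]×[10,15], reject
9. q=(6,17) nearest=2 d=9 new=(6,13) → add node 5 parent=2 cost=13
10. q=(1,23) nearest=5 d=10 new=(1,18) → blocked by [2,4]×[10,15], reject
11. q=(11,14) nearest=5 d=5 new=(11,14) → add node 6 parent=5 cost=18
12. q=(10,18) nearest=6 d=4 new=(10,18) → add node 7 parent=6 cost=22
13. q=(8,18) nearest=7 d=2 new=(8,18) → add node 8 parent=7 cost=24
14. q=(7,20) nearest=8 d=2 new=(7,20) → add node 9 parent=8 cost=26
15. q=(3,1) nearest=0 d=1 new=(3,1) → add node 10 parent=0 cost=1
16. q=(0,4) nearest=1 d=2 new=(0,4) → add node 11 parent=1 cost=7

Path: 0 4 2 5 6 7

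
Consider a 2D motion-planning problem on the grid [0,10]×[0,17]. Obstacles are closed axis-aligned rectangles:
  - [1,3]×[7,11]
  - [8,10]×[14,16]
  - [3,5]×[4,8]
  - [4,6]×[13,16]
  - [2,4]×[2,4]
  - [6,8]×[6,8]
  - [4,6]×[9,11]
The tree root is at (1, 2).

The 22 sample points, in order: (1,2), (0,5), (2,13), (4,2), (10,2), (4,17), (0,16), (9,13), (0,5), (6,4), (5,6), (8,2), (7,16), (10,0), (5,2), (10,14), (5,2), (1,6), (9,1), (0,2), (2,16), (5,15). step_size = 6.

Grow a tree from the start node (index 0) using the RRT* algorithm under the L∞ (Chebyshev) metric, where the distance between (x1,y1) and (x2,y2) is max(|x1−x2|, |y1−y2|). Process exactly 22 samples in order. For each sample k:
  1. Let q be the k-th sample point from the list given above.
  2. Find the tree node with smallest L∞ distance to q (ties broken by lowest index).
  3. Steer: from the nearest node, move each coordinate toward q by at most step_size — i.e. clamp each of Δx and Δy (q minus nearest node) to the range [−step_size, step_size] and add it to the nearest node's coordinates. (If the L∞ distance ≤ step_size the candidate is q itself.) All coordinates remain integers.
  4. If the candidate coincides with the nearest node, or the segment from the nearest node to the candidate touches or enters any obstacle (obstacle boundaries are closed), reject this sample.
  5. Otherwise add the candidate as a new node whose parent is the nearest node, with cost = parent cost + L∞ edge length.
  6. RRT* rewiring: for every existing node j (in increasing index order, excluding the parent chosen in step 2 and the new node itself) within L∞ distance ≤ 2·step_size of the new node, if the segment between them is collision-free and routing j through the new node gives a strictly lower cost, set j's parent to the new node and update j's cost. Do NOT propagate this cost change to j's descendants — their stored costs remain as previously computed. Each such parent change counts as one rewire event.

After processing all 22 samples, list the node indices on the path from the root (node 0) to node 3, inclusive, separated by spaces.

Path: 0 3

1. q=(1,2) nearest=0 d=0 → coincident, reject
2. q=(0,5) nearest=0 d=3 new=(0,5) → add node 1 parent=0 cost=3
3. q=(2,13) nearest=1 d=8 new=(2,11) → blocked by [1,3]×[7,11], reject
4. q=(4,2) nearest=0 d=3 new=(4,2) → blocked by [2,4]×[2,4], reject
5. q=(10,2) nearest=0 d=9 new=(7,2) → blocked by [2,4]×[2,4], reject
6. q=(4,17) nearest=1 d=12 new=(4,11) → blocked by [1,3]×[7,11], reject
7. q=(0,16) nearest=1 d=11 new=(0,11) → add node 2 parent=1 cost=9
8. q=(9,13) nearest=1 d=9 new=(6,11) → blocked by [1,3]×[7,11], reject
9. q=(0,5) nearest=1 d=0 → coincident, reject
10. q=(6,4) nearest=0 d=5 new=(6,4) → blocked by [2,4]×[2,4], reject
11. q=(5,6) nearest=0 d=4 new=(5,6) → blocked by [3,5]×[4,8], reject
12. q=(8,2) nearest=0 d=7 new=(7,2) → blocked by [2,4]×[2,4], reject
13. q=(7,16) nearest=2 d=7 new=(6,16) → blocked by [4,6]×[13,16], reject
14. q=(10,0) nearest=0 d=9 new=(7,0) → add node 3 parent=0 cost=6
15. q=(5,2) nearest=3 d=2 new=(5,2) → add node 4 parent=3 cost=8
16. q=(10,14) nearest=1 d=10 new=(6,11) → blocked by [1,3]×[7,11], reject
17. q=(5,2) nearest=4 d=0 → coincident, reject
18. q=(1,6) nearest=1 d=1 new=(1,6) → add node 5 parent=1 cost=4
19. q=(9,1) nearest=3 d=2 new=(9,1) → add node 6 parent=3 cost=8
20. q=(0,2) nearest=0 d=1 new=(0,2) → add node 7 parent=0 cost=1
21. q=(2,16) nearest=2 d=5 new=(2,16) → add node 8 parent=2 cost=14
22. q=(5,15) nearest=8 d=3 new=(5,15) → blocked by [4,6]×[13,16], reject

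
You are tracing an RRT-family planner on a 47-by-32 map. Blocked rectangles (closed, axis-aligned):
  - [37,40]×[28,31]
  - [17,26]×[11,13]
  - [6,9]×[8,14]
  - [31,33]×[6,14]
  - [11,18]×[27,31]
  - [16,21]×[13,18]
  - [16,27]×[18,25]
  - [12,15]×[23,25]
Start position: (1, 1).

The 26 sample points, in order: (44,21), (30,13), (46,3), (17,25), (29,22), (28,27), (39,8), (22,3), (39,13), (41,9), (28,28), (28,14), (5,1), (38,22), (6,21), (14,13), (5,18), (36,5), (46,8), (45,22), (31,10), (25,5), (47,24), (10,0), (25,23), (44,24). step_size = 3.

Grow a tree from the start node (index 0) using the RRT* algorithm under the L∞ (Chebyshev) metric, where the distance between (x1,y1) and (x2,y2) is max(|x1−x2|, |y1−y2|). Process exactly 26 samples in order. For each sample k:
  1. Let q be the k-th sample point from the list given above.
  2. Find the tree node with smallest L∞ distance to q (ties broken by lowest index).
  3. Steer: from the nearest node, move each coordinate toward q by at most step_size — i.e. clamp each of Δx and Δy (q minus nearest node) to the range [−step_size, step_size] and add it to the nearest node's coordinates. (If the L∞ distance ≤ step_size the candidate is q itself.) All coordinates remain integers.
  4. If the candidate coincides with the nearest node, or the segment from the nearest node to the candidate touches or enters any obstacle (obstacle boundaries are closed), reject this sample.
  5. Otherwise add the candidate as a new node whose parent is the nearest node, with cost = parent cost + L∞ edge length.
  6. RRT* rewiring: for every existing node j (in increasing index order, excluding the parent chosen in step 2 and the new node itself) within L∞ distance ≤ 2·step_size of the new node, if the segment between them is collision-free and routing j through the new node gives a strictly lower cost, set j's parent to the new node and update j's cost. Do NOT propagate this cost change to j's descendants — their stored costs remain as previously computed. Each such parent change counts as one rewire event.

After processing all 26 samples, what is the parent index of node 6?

Parent of node 6: 5

1. q=(44,21) nearest=0 d=43 new=(4,4) → add node 1 parent=0 cost=3
2. q=(30,13) nearest=1 d=26 new=(7,7) → add node 2 parent=1 cost=6
3. q=(46,3) nearest=2 d=39 new=(10,4) → add node 3 parent=2 cost=9
4. q=(17,25) nearest=2 d=18 new=(10,10) → blocked by [6,9]×[8,14], reject
5. q=(29,22) nearest=3 d=19 new=(13,7) → add node 4 parent=3 cost=12
6. q=(28,27) nearest=4 d=20 new=(16,10) → add node 5 parent=4 cost=15
7. q=(39,8) nearest=5 d=23 new=(19,8) → add node 6 parent=5 cost=18
8. q=(22,3) nearest=6 d=5 new=(22,5) → add node 7 parent=6 cost=21
9. q=(39,13) nearest=7 d=17 new=(25,8) → add node 8 parent=7 cost=24
10. q=(41,9) nearest=8 d=16 new=(28,9) → add node 9 parent=8 cost=27
11. q=(28,28) nearest=5 d=18 new=(19,13) → blocked by [17,26]×[11,13], reject
12. q=(28,14) nearest=9 d=5 new=(28,12) → add node 10 parent=9 cost=30
13. q=(5,1) nearest=1 d=3 new=(5,1) → add node 11 parent=1 cost=6
14. q=(38,22) nearest=10 d=10 new=(31,15) → add node 12 parent=10 cost=33
15. q=(6,21) nearest=5 d=11 new=(13,13) → add node 13 parent=5 cost=18
16. q=(14,13) nearest=13 d=1 new=(14,13) → add node 14 parent=13 cost=19
17. q=(5,18) nearest=13 d=8 new=(10,16) → add node 15 parent=13 cost=21
18. q=(36,5) nearest=9 d=8 new=(31,6) → blocked by [31,33]×[6,14], reject
19. q=(46,8) nearest=12 d=15 new=(34,12) → blocked by [31,33]×[6,14], reject
20. q=(45,22) nearest=12 d=14 new=(34,18) → add node 16 parent=12 cost=36
21. q=(31,10) nearest=9 d=3 new=(31,10) → blocked by [31,33]×[6,14], reject
22. q=(25,5) nearest=7 d=3 new=(25,5) → add node 17 parent=7 cost=24
23. q=(47,24) nearest=16 d=13 new=(37,21) → add node 18 parent=16 cost=39
24. q=(10,0) nearest=3 d=4 new=(10,1) → add node 19 parent=3 cost=12
25. q=(25,23) nearest=12 d=8 new=(28,18) → add node 20 parent=12 cost=36
26. q=(44,24) nearest=18 d=7 new=(40,24) → add node 21 parent=18 cost=42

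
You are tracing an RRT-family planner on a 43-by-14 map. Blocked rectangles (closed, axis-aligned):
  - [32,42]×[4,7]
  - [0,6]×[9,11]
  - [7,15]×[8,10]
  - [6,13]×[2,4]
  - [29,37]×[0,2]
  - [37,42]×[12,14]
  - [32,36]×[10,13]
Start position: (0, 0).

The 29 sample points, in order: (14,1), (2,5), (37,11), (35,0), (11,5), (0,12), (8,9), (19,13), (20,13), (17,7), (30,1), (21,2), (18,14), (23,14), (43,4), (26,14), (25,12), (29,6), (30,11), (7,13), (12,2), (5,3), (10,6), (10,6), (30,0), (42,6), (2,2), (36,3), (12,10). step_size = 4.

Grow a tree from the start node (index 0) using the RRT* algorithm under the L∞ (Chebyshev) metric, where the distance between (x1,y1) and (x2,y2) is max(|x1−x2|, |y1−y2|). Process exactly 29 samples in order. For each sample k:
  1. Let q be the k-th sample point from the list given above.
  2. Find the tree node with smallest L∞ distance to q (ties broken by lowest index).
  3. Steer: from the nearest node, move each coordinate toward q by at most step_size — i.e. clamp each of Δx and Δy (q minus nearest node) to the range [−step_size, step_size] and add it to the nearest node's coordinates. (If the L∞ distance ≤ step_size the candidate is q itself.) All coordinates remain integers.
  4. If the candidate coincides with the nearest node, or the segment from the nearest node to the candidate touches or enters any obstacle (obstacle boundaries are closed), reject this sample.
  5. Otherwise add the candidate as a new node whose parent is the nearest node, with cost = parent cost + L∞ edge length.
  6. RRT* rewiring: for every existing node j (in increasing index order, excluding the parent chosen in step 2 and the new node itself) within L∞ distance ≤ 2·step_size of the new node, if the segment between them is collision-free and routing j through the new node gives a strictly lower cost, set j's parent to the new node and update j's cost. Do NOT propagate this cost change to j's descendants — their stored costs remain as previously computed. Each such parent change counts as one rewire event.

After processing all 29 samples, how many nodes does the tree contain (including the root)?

Node count: 16

1. q=(14,1) nearest=0 d=14 new=(4,1) → add node 1 parent=0 cost=4
2. q=(2,5) nearest=1 d=4 new=(2,5) → add node 2 parent=1 cost=8
3. q=(37,11) nearest=1 d=33 new=(8,5) → blocked by [6,13]×[2,4], reject
4. q=(35,0) nearest=1 d=31 new=(8,0) → add node 3 parent=1 cost=8
5. q=(11,5) nearest=3 d=5 new=(11,4) → blocked by [6,13]×[2,4], reject
6. q=(0,12) nearest=2 d=7 new=(0,9) → blocked by [0,6]×[9,11], reject
7. q=(8,9) nearest=2 d=6 new=(6,9) → blocked by [0,6]×[9,11], reject
8. q=(19,13) nearest=3 d=13 new=(12,4) → blocked by [6,13]×[2,4], reject
9. q=(20,13) nearest=3 d=13 new=(12,4) → blocked by [6,13]×[2,4], reject
10. q=(17,7) nearest=3 d=9 new=(12,4) → blocked by [6,13]×[2,4], reject
11. q=(30,1) nearest=3 d=22 new=(12,1) → add node 4 parent=3 cost=12
12. q=(21,2) nearest=4 d=9 new=(16,2) → add node 5 parent=4 cost=16
13. q=(18,14) nearest=5 d=12 new=(18,6) → add node 6 parent=5 cost=20
14. q=(23,14) nearest=6 d=8 new=(22,10) → add node 7 parent=6 cost=24
15. q=(43,4) nearest=7 d=21 new=(26,6) → add node 8 parent=7 cost=28
16. q=(26,14) nearest=7 d=4 new=(26,14) → add node 9 parent=7 cost=28
17. q=(25,12) nearest=9 d=2 new=(25,12) → add node 10 parent=9 cost=30
18. q=(29,6) nearest=8 d=3 new=(29,6) → add node 11 parent=8 cost=31
19. q=(30,11) nearest=9 d=4 new=(30,11) → add node 12 parent=9 cost=32
20. q=(7,13) nearest=2 d=8 new=(6,9) → blocked by [0,6]×[9,11], reject
21. q=(12,2) nearest=4 d=1 new=(12,2) → blocked by [6,13]×[2,4], reject
22. q=(5,3) nearest=1 d=2 new=(5,3) → add node 13 parent=1 cost=6
23. q=(10,6) nearest=4 d=5 new=(10,5) → blocked by [6,13]×[2,4], reject
24. q=(10,6) nearest=4 d=5 new=(10,5) → blocked by [6,13]×[2,4], reject
25. q=(30,0) nearest=8 d=6 new=(30,2) → blocked by [29,37]×[0,2], reject
26. q=(42,6) nearest=12 d=12 new=(34,7) → blocked by [32,42]×[4,7], reject
27. q=(2,2) nearest=0 d=2 new=(2,2) → add node 14 parent=0 cost=2; rewire 2→14 (5<8); rewire 13→14 (5<6)
28. q=(36,3) nearest=11 d=7 new=(33,3) → add node 15 parent=11 cost=35
29. q=(12,10) nearest=6 d=6 new=(14,10) → blocked by [7,15]×[8,10], reject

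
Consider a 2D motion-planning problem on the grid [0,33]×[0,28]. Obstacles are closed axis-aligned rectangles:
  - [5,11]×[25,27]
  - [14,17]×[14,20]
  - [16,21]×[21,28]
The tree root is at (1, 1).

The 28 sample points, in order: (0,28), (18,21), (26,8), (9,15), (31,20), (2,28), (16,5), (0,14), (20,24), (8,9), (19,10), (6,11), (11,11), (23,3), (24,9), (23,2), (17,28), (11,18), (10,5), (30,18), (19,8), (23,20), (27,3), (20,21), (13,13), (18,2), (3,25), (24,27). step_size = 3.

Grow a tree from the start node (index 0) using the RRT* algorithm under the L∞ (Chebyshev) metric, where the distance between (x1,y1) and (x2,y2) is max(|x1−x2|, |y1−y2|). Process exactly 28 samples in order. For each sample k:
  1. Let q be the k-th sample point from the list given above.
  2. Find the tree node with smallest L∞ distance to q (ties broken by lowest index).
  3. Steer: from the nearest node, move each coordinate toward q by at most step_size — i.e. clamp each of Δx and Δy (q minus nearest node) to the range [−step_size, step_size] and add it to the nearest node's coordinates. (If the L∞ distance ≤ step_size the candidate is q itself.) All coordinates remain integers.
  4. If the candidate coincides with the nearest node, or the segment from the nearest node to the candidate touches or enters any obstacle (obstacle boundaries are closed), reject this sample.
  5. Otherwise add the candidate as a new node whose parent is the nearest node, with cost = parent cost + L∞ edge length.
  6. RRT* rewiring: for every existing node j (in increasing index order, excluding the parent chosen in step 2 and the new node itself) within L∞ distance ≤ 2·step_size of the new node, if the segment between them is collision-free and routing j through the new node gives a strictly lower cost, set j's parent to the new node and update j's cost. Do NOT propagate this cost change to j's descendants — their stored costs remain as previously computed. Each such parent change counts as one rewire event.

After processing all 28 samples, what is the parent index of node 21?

1. q=(0,28) nearest=0 d=27 new=(0,4) → add node 1 parent=0 cost=3
2. q=(18,21) nearest=1 d=18 new=(3,7) → add node 2 parent=1 cost=6
3. q=(26,8) nearest=2 d=23 new=(6,8) → add node 3 parent=2 cost=9
4. q=(9,15) nearest=3 d=7 new=(9,11) → add node 4 parent=3 cost=12
5. q=(31,20) nearest=4 d=22 new=(12,14) → add node 5 parent=4 cost=15
6. q=(2,28) nearest=5 d=14 new=(9,17) → add node 6 parent=5 cost=18
7. q=(16,5) nearest=4 d=7 new=(12,8) → add node 7 parent=4 cost=15
8. q=(0,14) nearest=3 d=6 new=(3,11) → add node 8 parent=3 cost=12
9. q=(20,24) nearest=5 d=10 new=(15,17) → blocked by [14,17]×[14,20], reject
10. q=(8,9) nearest=3 d=2 new=(8,9) → add node 9 parent=3 cost=11
11. q=(19,10) nearest=5 d=7 new=(15,11) → add node 10 parent=5 cost=18
12. q=(6,11) nearest=9 d=2 new=(6,11) → add node 11 parent=9 cost=13
13. q=(11,11) nearest=4 d=2 new=(11,11) → add node 12 parent=4 cost=14
14. q=(23,3) nearest=10 d=8 new=(18,8) → add node 13 parent=10 cost=21
15. q=(24,9) nearest=13 d=6 new=(21,9) → add node 14 parent=13 cost=24
16. q=(23,2) nearest=13 d=6 new=(21,5) → add node 15 parent=13 cost=24
17. q=(17,28) nearest=6 d=11 new=(12,20) → add node 16 parent=6 cost=21
18. q=(11,18) nearest=6 d=2 new=(11,18) → add node 17 parent=6 cost=20
19. q=(10,5) nearest=7 d=3 new=(10,5) → add node 18 parent=7 cost=18
20. q=(30,18) nearest=14 d=9 new=(24,12) → add node 19 parent=14 cost=27
21. q=(19,8) nearest=13 d=1 new=(19,8) → add node 20 parent=13 cost=22
22. q=(23,20) nearest=19 d=8 new=(23,15) → add node 21 parent=19 cost=30
23. q=(27,3) nearest=14 d=6 new=(24,6) → add node 22 parent=14 cost=27
24. q=(20,21) nearest=21 d=6 new=(20,18) → add node 23 parent=21 cost=33
25. q=(13,13) nearest=5 d=1 new=(13,13) → add node 24 parent=5 cost=16
26. q=(18,2) nearest=15 d=3 new=(18,2) → add node 25 parent=15 cost=27
27. q=(3,25) nearest=6 d=8 new=(6,20) → add node 26 parent=6 cost=21
28. q=(24,27) nearest=23 d=9 new=(23,21) → add node 27 parent=23 cost=36

Parent of node 21: 19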